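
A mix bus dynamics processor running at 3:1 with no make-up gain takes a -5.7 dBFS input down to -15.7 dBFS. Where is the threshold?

-20.7 dBFS

Input is 15 dB above T (since output overshoot × R = input overshoot: (-15.7 − T)·3 = -5.7 − T gives T = -20.7 dBFS).
Check: -20.7 + (-5.7 − (-20.7))/3 = -20.7 + 5 = -15.7 dBFS. ✓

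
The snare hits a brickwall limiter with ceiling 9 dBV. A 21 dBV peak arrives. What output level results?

At ∞:1, everything above 9 dBV is held at the ceiling.

9 dBV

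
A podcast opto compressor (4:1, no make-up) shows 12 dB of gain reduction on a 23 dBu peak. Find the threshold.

Let T be the threshold. Output overshoot = (input overshoot)/R, so 11 − T = (23 − T)/4.
4·(11 − T) = 23 − T → 3·T = 44 − 23 = 21.
T = 21/3 = 7 dBu.

7 dBu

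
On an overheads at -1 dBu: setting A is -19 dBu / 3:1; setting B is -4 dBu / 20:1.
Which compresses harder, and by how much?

A, by 9.15 dB

A: overshoot 18 dB → output overshoot 6 dB → GR 12 dB.
B: overshoot 3 dB → output overshoot 0.15 dB → GR 2.85 dB.
Difference: 9.15 dB in favour of A.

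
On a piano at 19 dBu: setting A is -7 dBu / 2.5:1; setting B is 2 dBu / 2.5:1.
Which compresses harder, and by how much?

A: 26 dB over, compressed to 10.4 dB over, so 15.6 dB of GR.
B: 17 dB over, compressed to 6.8 dB over, so 10.2 dB of GR.
Difference: 5.4 dB in favour of A.

A, by 5.4 dB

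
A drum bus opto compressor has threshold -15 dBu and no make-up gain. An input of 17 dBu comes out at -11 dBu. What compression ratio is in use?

8:1

Input overshoot = 17 − (-15) = 32 dB; output overshoot = -11 − (-15) = 4 dB.
Ratio = 32 / 4 = 8.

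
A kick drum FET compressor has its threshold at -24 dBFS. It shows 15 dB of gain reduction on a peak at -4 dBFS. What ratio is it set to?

Input overshoot = -4 − (-24) = 20 dB.
Output overshoot = 20 − 15 = 5 dB.
Ratio = input overshoot / output overshoot = 20 / 5 = 4.

4:1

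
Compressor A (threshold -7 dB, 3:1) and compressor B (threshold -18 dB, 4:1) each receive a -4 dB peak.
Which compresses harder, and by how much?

B, by 8.5 dB

A: 3 dB over, compressed to 1 dB over, so 2 dB of GR.
B: 14 dB over, compressed to 3.5 dB over, so 10.5 dB of GR.
B reduces 8.5 dB more.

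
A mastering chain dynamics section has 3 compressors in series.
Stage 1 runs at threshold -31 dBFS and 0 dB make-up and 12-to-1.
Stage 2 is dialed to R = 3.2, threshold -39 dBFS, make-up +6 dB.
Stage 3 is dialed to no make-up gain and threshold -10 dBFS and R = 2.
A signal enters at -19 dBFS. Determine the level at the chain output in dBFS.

-30.1875 dBFS

Stage 1: -19 dBFS is 12 dB over -31 dBFS; at 12:1 that becomes 1 dB over, giving -30 dBFS.
Stage 2: -30 dBFS is 9 dB over -39 dBFS; at 3.2:1 that becomes 2.8125 dB over, giving -36.1875 dBFS; +6 dB make-up → -30.1875 dBFS.
Stage 3: -30.1875 dBFS ≤ -10 dBFS, so stage 3 doesn't engage; output -30.1875 dBFS.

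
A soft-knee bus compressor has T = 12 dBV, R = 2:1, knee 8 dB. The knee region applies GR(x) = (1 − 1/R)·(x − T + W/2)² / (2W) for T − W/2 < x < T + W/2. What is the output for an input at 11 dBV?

x − T + W/2 = 11 − 12 + 4 = 3.
GR = (1 − 1/2) × 3² / 16 = 0.5 × 9 / 16 = 0.28125 dB.
Output = 11 − 0.28125 = 10.71875 dBV.

10.71875 dBV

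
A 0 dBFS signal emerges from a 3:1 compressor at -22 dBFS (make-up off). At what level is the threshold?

Input is 33 dB above T (since output overshoot × R = input overshoot: (-22 − T)·3 = 0 − T gives T = -33 dBFS).
Check: -33 + (0 − (-33))/3 = -33 + 11 = -22 dBFS. ✓

-33 dBFS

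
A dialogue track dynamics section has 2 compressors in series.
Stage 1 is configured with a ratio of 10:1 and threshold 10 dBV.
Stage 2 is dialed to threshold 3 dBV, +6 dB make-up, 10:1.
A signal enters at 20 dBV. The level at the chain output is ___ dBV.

9.8 dBV

Stage 1: 10 dB above 10 dBV, reduced 10:1 to 1 dB above → 11 dBV.
Stage 2: overshoot 8 dB → 8/10 = 0.8 dB → 3.8 dBV; +6 dB make-up → 9.8 dBV.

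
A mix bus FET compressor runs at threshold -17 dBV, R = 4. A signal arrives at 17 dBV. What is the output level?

-8.5 dBV

17 dBV sits 34 dB over threshold.
At 4:1 the overshoot is divided by 4, leaving 8.5 dB above threshold.
So the level is -17 + 8.5 = -8.5 dBV.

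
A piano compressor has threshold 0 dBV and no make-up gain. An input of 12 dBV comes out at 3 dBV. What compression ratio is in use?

Input overshoot = 12 − 0 = 12 dB; output overshoot = 3 − 0 = 3 dB.
Ratio = 12 / 3 = 4.

4:1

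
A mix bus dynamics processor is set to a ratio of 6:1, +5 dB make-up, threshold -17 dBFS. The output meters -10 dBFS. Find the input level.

-5 dBFS

Stripping the +5 dB make-up gives -15 dBFS at the gain stage.
That's 2 dB above the -17 dBFS threshold.
Undo the ratio: input overshoot = 2 × 6 = 12 dB, giving input = -5 dBFS.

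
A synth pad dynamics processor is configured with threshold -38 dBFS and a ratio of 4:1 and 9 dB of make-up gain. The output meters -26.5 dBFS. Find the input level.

Before make-up, the level was -26.5 − 9 = -35.5 dBFS.
Post-compression overshoot = -35.5 − (-38) = 2.5 dB.
Undo the ratio: input overshoot = 2.5 × 4 = 10 dB, giving input = -28 dBFS.

-28 dBFS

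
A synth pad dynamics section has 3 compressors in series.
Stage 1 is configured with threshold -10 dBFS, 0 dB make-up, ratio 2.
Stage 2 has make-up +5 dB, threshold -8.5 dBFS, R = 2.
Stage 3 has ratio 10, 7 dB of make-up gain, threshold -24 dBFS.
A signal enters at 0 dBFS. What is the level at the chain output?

Stage 1: 10 dB above -10 dBFS, reduced 2:1 to 5 dB above → -5 dBFS.
Stage 2: -5 dBFS is 3.5 dB over -8.5 dBFS; at 2:1 that becomes 1.75 dB over, giving -6.75 dBFS; +5 dB make-up → -1.75 dBFS.
Stage 3: overshoot 22.25 dB → 22.25/10 = 2.225 dB → -21.775 dBFS; +7 dB make-up → -14.775 dBFS.

-14.775 dBFS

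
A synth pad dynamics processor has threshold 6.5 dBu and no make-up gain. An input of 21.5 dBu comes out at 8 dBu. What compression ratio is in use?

10:1

Input overshoot = 21.5 − 6.5 = 15 dB; output overshoot = 8 − 6.5 = 1.5 dB.
Ratio = 15 / 1.5 = 10.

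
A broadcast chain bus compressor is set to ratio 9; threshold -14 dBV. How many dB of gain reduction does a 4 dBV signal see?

4 dBV exceeds the threshold by 18 dB.
After 9:1 compression the overshoot becomes 18/9 = 2 dB.
GR = overshoot in − overshoot out = 18 − 2 = 16 dB.

16 dB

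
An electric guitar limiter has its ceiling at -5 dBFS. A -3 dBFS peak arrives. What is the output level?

At ∞:1, everything above -5 dBFS is held at the ceiling.

-5 dBFS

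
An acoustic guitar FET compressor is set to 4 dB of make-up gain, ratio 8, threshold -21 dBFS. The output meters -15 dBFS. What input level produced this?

Before make-up, the level was -15 − 4 = -19 dBFS.
Post-compression overshoot = -19 − (-21) = 2 dB.
Undo the ratio: input overshoot = 2 × 8 = 16 dB, giving input = -5 dBFS.

-5 dBFS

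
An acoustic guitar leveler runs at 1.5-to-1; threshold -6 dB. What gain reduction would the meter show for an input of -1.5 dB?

1.5 dB

The signal is 4.5 dB above threshold.
A 1.5:1 ratio leaves 3 dB of that excess.
GR = overshoot in − overshoot out = 4.5 − 3 = 1.5 dB.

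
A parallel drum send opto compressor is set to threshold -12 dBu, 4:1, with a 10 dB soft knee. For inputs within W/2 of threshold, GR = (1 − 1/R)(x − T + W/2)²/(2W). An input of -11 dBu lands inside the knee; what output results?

x − T + W/2 = -11 − (-12) + 5 = 6.
GR = (1 − 1/4) × 6² / 20 = 0.75 × 36 / 20 = 1.35 dB.
Output = -11 − 1.35 = -12.35 dBu.

-12.35 dBu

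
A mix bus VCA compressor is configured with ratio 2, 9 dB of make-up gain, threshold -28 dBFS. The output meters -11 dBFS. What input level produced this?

Before make-up, the level was -11 − 9 = -20 dBFS.
That's 8 dB above the -28 dBFS threshold.
Before 2:1 compression the overshoot was 8 × 2 = 16 dB, so input = -28 + 16 = -12 dBFS.

-12 dBFS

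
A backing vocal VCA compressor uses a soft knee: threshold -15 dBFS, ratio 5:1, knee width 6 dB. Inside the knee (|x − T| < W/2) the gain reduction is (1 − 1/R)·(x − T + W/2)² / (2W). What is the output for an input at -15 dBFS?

x − T + W/2 = -15 − (-15) + 3 = 3.
GR = (1 − 1/5) × 3² / 12 = 0.8 × 9 / 12 = 0.6 dB.
Output = -15 − 0.6 = -15.6 dBFS.

-15.6 dBFS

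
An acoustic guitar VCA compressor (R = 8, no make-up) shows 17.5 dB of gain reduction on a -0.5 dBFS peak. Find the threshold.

Let T be the threshold. Output overshoot = (input overshoot)/R, so -18 − T = (-0.5 − T)/8.
8·(-18 − T) = -0.5 − T → 7·T = -144 − (-0.5) = -143.5.
T = -143.5/7 = -20.5 dBFS.

-20.5 dBFS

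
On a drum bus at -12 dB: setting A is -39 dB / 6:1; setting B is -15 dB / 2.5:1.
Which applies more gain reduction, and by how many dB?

A, by 20.7 dB

A: overshoot 27 dB → output overshoot 4.5 dB → GR 22.5 dB.
B: overshoot 3 dB → output overshoot 1.2 dB → GR 1.8 dB.
Difference: 20.7 dB in favour of A.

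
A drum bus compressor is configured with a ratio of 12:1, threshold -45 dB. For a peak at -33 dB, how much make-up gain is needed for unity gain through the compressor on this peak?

Overshoot 12 dB → 12/12 = 1 dB after compression, so the compressed level is -45 + 1 = -44 dB.
Make-up = target − compressed = -33 − (-44) = 11 dB.

11 dB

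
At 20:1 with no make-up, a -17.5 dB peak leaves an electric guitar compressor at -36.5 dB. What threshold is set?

Gain reduction = -17.5 − (-36.5) = 19 dB; output overshoot = GR / (R − 1) = 19 / 19 = 1 dB.
Threshold = output − output overshoot = -36.5 − 1 = -37.5 dB.

-37.5 dB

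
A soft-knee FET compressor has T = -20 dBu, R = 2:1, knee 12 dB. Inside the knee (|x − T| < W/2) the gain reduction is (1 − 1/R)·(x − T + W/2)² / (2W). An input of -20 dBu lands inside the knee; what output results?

x − T + W/2 = -20 − (-20) + 6 = 6.
GR = (1 − 1/2) × 6² / 24 = 0.5 × 36 / 24 = 0.75 dB.
Output = -20 − 0.75 = -20.75 dBu.

-20.75 dBu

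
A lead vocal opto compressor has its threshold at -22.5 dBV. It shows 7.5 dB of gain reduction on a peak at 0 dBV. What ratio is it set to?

1.5:1

Input overshoot = 0 − (-22.5) = 22.5 dB.
Output overshoot = 22.5 − 7.5 = 15 dB.
Ratio = input overshoot / output overshoot = 22.5 / 15 = 1.5.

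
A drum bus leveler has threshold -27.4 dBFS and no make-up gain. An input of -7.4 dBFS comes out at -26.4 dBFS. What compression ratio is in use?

Input overshoot = -7.4 − (-27.4) = 20 dB; output overshoot = -26.4 − (-27.4) = 1 dB.
Ratio = 20 / 1 = 20.

20:1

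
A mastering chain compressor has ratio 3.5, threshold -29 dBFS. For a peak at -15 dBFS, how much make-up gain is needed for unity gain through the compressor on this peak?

The peak compresses to -29 + 14/3.5 = -25 dBFS.
To reach -15 dBFS requires -15 − (-25) = 10 dB of make-up.

10 dB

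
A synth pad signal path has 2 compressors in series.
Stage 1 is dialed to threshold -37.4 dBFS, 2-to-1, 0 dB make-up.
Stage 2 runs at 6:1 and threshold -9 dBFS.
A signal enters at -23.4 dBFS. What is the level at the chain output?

-30.4 dBFS

Stage 1: overshoot 14 dB → 14/2 = 7 dB → -30.4 dBFS.
Stage 2: below threshold (-30.4 ≤ -9); passes unchanged; output -30.4 dBFS.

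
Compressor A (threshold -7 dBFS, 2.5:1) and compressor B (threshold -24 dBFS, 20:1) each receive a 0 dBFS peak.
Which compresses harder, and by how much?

B, by 18.6 dB

A: overshoot 7 dB → output overshoot 2.8 dB → GR 4.2 dB.
B: overshoot 24 dB → output overshoot 1.2 dB → GR 22.8 dB.
Difference: 18.6 dB in favour of B.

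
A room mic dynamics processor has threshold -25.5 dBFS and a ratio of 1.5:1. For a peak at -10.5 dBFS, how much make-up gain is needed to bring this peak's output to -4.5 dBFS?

11 dB

Overshoot 15 dB → 15/1.5 = 10 dB after compression, so the compressed level is -25.5 + 10 = -15.5 dBFS.
Make-up = target − compressed = -4.5 − (-15.5) = 11 dB.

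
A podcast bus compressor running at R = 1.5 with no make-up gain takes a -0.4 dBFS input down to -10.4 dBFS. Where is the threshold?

-30.4 dBFS

Input is 30 dB above T (since output overshoot × R = input overshoot: (-10.4 − T)·1.5 = -0.4 − T gives T = -30.4 dBFS).
Check: -30.4 + (-0.4 − (-30.4))/1.5 = -30.4 + 20 = -10.4 dBFS. ✓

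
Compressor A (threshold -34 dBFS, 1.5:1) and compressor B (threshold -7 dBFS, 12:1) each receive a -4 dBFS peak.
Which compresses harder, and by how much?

A, by 7.25 dB

A: 30 dB over, compressed to 20 dB over, so 10 dB of GR.
B: 3 dB over, compressed to 0.25 dB over, so 2.75 dB of GR.
A applies 7.25 dB more gain reduction.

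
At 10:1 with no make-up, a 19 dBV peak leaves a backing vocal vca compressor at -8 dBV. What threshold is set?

-11 dBV

Let T be the threshold. Output overshoot = (input overshoot)/R, so -8 − T = (19 − T)/10.
10·(-8 − T) = 19 − T → 9·T = -80 − 19 = -99.
T = -99/9 = -11 dBV.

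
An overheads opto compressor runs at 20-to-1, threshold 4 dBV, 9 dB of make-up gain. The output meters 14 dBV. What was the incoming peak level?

24 dBV

Before make-up, the level was 14 − 9 = 5 dBV.
The compressed level sits 5 − 4 = 1 dB over threshold.
Undo the ratio: input overshoot = 1 × 20 = 20 dB, giving input = 24 dBV.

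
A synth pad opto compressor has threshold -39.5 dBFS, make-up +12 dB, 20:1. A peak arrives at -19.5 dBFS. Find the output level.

The input is 20 dB above the -39.5 dBFS threshold.
20:1 compression reduces that to 20/20 = 1 dB over.
So the level is -39.5 + 1 = -38.5 dBFS; make-up adds 12 dB, giving -26.5 dBFS.

-26.5 dBFS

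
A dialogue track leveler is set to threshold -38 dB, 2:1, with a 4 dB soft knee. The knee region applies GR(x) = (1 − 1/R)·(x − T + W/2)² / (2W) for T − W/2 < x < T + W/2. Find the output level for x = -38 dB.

x − T + W/2 = -38 − (-38) + 2 = 2.
GR = (1 − 1/2) × 2² / 8 = 0.5 × 4 / 8 = 0.25 dB.
Output = -38 − 0.25 = -38.25 dB.

-38.25 dB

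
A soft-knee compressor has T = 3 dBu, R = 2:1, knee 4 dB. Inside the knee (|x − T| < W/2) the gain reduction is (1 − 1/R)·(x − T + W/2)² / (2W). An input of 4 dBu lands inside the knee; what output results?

x − T + W/2 = 4 − 3 + 2 = 3.
GR = (1 − 1/2) × 3² / 8 = 0.5 × 9 / 8 = 0.5625 dB.
Output = 4 − 0.5625 = 3.4375 dBu.

3.4375 dBu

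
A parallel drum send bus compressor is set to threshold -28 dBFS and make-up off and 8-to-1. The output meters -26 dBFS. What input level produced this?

-12 dBFS

Post-compression overshoot = -26 − (-28) = 2 dB.
Undo the ratio: input overshoot = 2 × 8 = 16 dB, giving input = -12 dBFS.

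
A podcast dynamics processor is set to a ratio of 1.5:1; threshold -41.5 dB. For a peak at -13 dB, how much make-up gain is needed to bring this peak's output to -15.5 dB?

Overshoot 28.5 dB → 28.5/1.5 = 19 dB after compression, so the compressed level is -41.5 + 19 = -22.5 dB.
Make-up = target − compressed = -15.5 − (-22.5) = 7 dB.

7 dB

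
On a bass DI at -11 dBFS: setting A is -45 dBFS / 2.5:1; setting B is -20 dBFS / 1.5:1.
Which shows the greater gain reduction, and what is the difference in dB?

A: 34 dB over, compressed to 13.6 dB over, so 20.4 dB of GR.
B: 9 dB over, compressed to 6 dB over, so 3 dB of GR.
A applies 17.4 dB more gain reduction.

A, by 17.4 dB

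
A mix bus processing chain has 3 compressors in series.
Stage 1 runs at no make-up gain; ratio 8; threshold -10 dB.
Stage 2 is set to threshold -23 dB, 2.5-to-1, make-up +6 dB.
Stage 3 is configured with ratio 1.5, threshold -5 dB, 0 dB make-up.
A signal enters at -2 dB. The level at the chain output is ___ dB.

-11.4 dB

Stage 1: 8 dB above -10 dB, reduced 8:1 to 1 dB above → -9 dB.
Stage 2: 14 dB above -23 dB, reduced 2.5:1 to 5.6 dB above → -17.4 dB; +6 dB make-up → -11.4 dB.
Stage 3: -11.4 dB is at or below the -5 dB threshold — no compression; output -11.4 dB.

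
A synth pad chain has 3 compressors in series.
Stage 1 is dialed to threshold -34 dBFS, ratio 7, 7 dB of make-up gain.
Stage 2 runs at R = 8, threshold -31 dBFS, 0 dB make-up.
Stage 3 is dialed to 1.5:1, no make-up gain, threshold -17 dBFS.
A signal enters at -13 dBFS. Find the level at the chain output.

Stage 1: 21 dB above -34 dBFS, reduced 7:1 to 3 dB above → -31 dBFS; +7 dB make-up → -24 dBFS.
Stage 2: 7 dB above -31 dBFS, reduced 8:1 to 0.875 dB above → -30.125 dBFS.
Stage 3: below threshold (-30.125 ≤ -17); passes unchanged; output -30.125 dBFS.

-30.125 dBFS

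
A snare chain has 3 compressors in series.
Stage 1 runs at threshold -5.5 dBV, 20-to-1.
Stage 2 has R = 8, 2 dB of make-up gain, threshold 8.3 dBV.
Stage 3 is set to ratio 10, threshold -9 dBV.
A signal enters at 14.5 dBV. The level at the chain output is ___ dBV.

-8.35 dBV

Stage 1: 14.5 dBV is 20 dB over -5.5 dBV; at 20:1 that becomes 1 dB over, giving -4.5 dBV.
Stage 2: -4.5 dBV ≤ 8.3 dBV, so stage 2 doesn't engage; make-up brings it to -2.5 dBV.
Stage 3: overshoot 6.5 dB → 6.5/10 = 0.65 dB → -8.35 dBV.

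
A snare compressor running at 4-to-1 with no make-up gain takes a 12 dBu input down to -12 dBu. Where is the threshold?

-20 dBu

Let T be the threshold. Output overshoot = (input overshoot)/R, so -12 − T = (12 − T)/4.
4·(-12 − T) = 12 − T → 3·T = -48 − 12 = -60.
T = -60/3 = -20 dBu.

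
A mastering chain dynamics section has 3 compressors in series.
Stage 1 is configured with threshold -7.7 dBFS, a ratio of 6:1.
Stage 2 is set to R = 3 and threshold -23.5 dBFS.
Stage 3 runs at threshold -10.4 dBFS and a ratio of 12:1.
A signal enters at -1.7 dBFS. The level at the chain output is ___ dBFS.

-17.9 dBFS

Stage 1: overshoot 6 dB → 6/6 = 1 dB → -6.7 dBFS.
Stage 2: 16.8 dB above -23.5 dBFS, reduced 3:1 to 5.6 dB above → -17.9 dBFS.
Stage 3: -17.9 dBFS is at or below the -10.4 dBFS threshold — no compression; output -17.9 dBFS.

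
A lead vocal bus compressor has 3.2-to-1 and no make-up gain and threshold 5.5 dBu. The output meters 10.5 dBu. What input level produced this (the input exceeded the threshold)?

21.5 dBu

Post-compression overshoot = 10.5 − 5.5 = 5 dB.
Input overshoot = R × output overshoot = 16 dB → input = 5.5 + 16 = 21.5 dBu.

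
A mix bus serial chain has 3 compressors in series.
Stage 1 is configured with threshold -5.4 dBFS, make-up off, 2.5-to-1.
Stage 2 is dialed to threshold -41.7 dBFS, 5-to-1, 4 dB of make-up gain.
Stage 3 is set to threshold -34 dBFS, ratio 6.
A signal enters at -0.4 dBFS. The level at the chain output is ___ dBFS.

-33.34 dBFS

Stage 1: -0.4 dBFS is 5 dB over -5.4 dBFS; at 2.5:1 that becomes 2 dB over, giving -3.4 dBFS.
Stage 2: 38.3 dB above -41.7 dBFS, reduced 5:1 to 7.66 dB above → -34.04 dBFS; +4 dB make-up → -30.04 dBFS.
Stage 3: -30.04 dBFS is 3.96 dB over -34 dBFS; at 6:1 that becomes 0.66 dB over, giving -33.34 dBFS.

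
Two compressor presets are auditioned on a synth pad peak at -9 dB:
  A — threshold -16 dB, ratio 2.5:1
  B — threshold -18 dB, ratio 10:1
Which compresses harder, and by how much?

B, by 3.9 dB

A: GR = 7 − 7/2.5 = 4.2 dB.
B: GR = 9 − 9/10 = 8.1 dB.
B applies 3.9 dB more gain reduction.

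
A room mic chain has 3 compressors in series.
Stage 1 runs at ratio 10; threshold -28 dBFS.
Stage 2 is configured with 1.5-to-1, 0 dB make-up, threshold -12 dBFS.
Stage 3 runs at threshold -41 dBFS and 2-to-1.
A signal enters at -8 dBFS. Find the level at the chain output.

Stage 1: overshoot 20 dB → 20/10 = 2 dB → -26 dBFS.
Stage 2: below threshold (-26 ≤ -12); passes unchanged; output -26 dBFS.
Stage 3: 15 dB above -41 dBFS, reduced 2:1 to 7.5 dB above → -33.5 dBFS.

-33.5 dBFS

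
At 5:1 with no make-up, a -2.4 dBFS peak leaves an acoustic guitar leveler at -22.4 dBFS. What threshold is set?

Input is 25 dB above T (since output overshoot × R = input overshoot: (-22.4 − T)·5 = -2.4 − T gives T = -27.4 dBFS).
Check: -27.4 + (-2.4 − (-27.4))/5 = -27.4 + 5 = -22.4 dBFS. ✓

-27.4 dBFS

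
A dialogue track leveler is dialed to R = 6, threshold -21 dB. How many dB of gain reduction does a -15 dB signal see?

5 dB

Overshoot = -15 − (-21) = 6 dB.
A 6:1 ratio leaves 1 dB of that excess.
Gain reduction = 6 − 1 = 5 dB.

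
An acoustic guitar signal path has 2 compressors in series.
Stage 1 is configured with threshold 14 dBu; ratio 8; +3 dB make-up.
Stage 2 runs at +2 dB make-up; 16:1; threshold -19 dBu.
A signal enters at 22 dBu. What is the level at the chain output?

Stage 1: overshoot 8 dB → 8/8 = 1 dB → 15 dBu; +3 dB make-up → 18 dBu.
Stage 2: 37 dB above -19 dBu, reduced 16:1 to 2.3125 dB above → -16.6875 dBu; +2 dB make-up → -14.6875 dBu.

-14.6875 dBu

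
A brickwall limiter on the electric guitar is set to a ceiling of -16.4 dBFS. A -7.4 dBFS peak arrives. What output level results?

-16.4 dBFS

The limiter clamps the peak to its -16.4 dBFS ceiling.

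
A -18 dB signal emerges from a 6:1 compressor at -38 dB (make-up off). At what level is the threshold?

Gain reduction = -18 − (-38) = 20 dB; output overshoot = GR / (R − 1) = 20 / 5 = 4 dB.
Threshold = output − output overshoot = -38 − 4 = -42 dB.

-42 dB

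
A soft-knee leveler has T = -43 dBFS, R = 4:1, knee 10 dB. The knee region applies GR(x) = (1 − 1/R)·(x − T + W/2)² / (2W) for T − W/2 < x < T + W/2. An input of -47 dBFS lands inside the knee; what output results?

x − T + W/2 = -47 − (-43) + 5 = 1.
GR = (1 − 1/4) × 1² / 20 = 0.75 × 1 / 20 = 0.0375 dB.
Output = -47 − 0.0375 = -47.0375 dBFS.

-47.0375 dBFS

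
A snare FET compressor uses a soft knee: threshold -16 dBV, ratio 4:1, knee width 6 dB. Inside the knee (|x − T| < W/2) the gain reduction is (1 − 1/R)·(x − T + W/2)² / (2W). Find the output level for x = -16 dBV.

-16.5625 dBV

x − T + W/2 = -16 − (-16) + 3 = 3.
GR = (1 − 1/4) × 3² / 12 = 0.75 × 9 / 12 = 0.5625 dB.
Output = -16 − 0.5625 = -16.5625 dBV.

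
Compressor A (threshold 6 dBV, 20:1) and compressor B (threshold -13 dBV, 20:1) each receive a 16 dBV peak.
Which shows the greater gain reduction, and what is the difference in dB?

A: GR = 10 − 10/20 = 9.5 dB.
B: GR = 29 − 29/20 = 27.55 dB.
Difference: 18.05 dB in favour of B.

B, by 18.05 dB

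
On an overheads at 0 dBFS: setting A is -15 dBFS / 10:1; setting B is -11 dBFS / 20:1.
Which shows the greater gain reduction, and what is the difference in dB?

A, by 3.05 dB

A: overshoot 15 dB → output overshoot 1.5 dB → GR 13.5 dB.
B: overshoot 11 dB → output overshoot 0.55 dB → GR 10.45 dB.
Difference: 3.05 dB in favour of A.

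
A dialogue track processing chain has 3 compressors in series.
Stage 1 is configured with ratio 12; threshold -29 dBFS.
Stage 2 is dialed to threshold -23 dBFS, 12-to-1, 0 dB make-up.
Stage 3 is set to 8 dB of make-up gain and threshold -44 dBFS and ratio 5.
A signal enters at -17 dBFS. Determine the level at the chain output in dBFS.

-32.8 dBFS

Stage 1: -17 dBFS is 12 dB over -29 dBFS; at 12:1 that becomes 1 dB over, giving -28 dBFS.
Stage 2: below threshold (-28 ≤ -23); passes unchanged; output -28 dBFS.
Stage 3: 16 dB above -44 dBFS, reduced 5:1 to 3.2 dB above → -40.8 dBFS; +8 dB make-up → -32.8 dBFS.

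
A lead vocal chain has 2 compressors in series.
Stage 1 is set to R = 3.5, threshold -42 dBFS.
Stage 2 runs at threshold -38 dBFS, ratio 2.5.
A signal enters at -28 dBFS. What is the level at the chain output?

Stage 1: overshoot 14 dB → 14/3.5 = 4 dB → -38 dBFS.
Stage 2: -38 dBFS is at or below the -38 dBFS threshold — no compression; output -38 dBFS.

-38 dBFS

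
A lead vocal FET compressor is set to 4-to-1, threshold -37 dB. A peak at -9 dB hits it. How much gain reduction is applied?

Overshoot = -9 − (-37) = 28 dB.
After 4:1 compression the overshoot becomes 28/4 = 7 dB.
So the signal is attenuated by 28 − 7 = 21 dB.

21 dB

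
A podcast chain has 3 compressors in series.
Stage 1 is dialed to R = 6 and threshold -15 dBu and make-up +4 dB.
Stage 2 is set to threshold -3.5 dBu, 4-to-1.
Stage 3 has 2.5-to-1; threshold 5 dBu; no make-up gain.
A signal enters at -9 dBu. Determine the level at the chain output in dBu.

Stage 1: 6 dB above -15 dBu, reduced 6:1 to 1 dB above → -14 dBu; +4 dB make-up → -10 dBu.
Stage 2: below threshold (-10 ≤ -3.5); passes unchanged; output -10 dBu.
Stage 3: -10 dBu ≤ 5 dBu, so stage 3 doesn't engage; output -10 dBu.

-10 dBu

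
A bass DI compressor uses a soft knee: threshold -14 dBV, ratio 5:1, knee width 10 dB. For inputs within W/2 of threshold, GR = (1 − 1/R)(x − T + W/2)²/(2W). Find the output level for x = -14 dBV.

x − T + W/2 = -14 − (-14) + 5 = 5.
GR = (1 − 1/5) × 5² / 20 = 0.8 × 25 / 20 = 1 dB.
Output = -14 − 1 = -15 dBV.

-15 dBV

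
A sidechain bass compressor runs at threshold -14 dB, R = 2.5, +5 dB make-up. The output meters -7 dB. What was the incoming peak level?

Before make-up, the level was -7 − 5 = -12 dB.
Post-compression overshoot = -12 − (-14) = 2 dB.
Before 2.5:1 compression the overshoot was 2 × 2.5 = 5 dB, so input = -14 + 5 = -9 dB.

-9 dB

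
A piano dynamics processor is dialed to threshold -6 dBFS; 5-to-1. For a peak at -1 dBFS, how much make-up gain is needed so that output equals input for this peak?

Without make-up, output = threshold + overshoot/5 = -6 + 1 = -5 dBFS.
Gap to target: 4 dB.

4 dB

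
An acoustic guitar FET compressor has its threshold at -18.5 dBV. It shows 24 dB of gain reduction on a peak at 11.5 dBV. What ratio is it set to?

5:1

Input overshoot = 11.5 − (-18.5) = 30 dB.
Output overshoot = 30 − 24 = 6 dB.
Ratio = input overshoot / output overshoot = 30 / 6 = 5.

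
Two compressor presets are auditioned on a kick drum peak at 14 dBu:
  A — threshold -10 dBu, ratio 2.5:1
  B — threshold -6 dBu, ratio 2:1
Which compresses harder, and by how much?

A: GR = 24 − 24/2.5 = 14.4 dB.
B: GR = 20 − 20/2 = 10 dB.
Difference: 4.4 dB in favour of A.

A, by 4.4 dB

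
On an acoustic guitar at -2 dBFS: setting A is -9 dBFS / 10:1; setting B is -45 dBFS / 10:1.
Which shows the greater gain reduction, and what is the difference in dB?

B, by 32.4 dB

A: 7 dB over, compressed to 0.7 dB over, so 6.3 dB of GR.
B: 43 dB over, compressed to 4.3 dB over, so 38.7 dB of GR.
Difference: 32.4 dB in favour of B.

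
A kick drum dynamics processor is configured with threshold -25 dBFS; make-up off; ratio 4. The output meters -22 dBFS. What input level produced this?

That's 3 dB above the -25 dBFS threshold.
Undo the ratio: input overshoot = 3 × 4 = 12 dB, giving input = -13 dBFS.

-13 dBFS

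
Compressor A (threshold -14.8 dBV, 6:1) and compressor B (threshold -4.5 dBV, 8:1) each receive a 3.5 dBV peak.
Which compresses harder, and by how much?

A: overshoot 18.3 dB → output overshoot 3.05 dB → GR 15.25 dB.
B: overshoot 8 dB → output overshoot 1 dB → GR 7 dB.
A reduces 8.25 dB more.

A, by 8.25 dB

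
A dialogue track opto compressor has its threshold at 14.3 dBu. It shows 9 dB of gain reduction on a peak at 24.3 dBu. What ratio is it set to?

10:1

Input overshoot = 24.3 − 14.3 = 10 dB.
Output overshoot = 10 − 9 = 1 dB.
Ratio = input overshoot / output overshoot = 10 / 1 = 10.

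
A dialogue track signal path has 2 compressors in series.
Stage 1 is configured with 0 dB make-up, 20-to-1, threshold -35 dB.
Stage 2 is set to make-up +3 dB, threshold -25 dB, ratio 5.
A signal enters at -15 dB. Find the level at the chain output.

Stage 1: 20 dB above -35 dB, reduced 20:1 to 1 dB above → -34 dB.
Stage 2: -34 dB is at or below the -25 dB threshold — no compression; make-up brings it to -31 dB.

-31 dB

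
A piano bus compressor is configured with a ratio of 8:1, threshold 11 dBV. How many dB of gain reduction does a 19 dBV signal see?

7 dB

19 dBV exceeds the threshold by 8 dB.
At 8:1, output sits 8/8 = 1 dB above threshold.
GR = overshoot in − overshoot out = 8 − 1 = 7 dB.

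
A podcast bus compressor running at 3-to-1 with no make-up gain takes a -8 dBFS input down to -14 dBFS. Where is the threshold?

Gain reduction = -8 − (-14) = 6 dB; output overshoot = GR / (R − 1) = 6 / 2 = 3 dB.
Threshold = output − output overshoot = -14 − 3 = -17 dBFS.

-17 dBFS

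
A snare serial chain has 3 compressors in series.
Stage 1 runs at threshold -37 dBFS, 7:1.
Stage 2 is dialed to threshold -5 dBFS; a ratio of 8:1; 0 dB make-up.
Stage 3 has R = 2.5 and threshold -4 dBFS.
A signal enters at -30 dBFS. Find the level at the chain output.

-36 dBFS

Stage 1: 7 dB above -37 dBFS, reduced 7:1 to 1 dB above → -36 dBFS.
Stage 2: -36 dBFS ≤ -5 dBFS, so stage 2 doesn't engage; output -36 dBFS.
Stage 3: below threshold (-36 ≤ -4); passes unchanged; output -36 dBFS.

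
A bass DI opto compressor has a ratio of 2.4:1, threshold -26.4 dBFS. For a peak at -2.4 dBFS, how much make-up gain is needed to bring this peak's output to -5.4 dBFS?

11 dB

The peak compresses to -26.4 + 24/2.4 = -16.4 dBFS.
To reach -5.4 dBFS requires -5.4 − (-16.4) = 11 dB of make-up.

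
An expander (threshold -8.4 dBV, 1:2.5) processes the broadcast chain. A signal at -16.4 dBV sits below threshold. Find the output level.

The input is 8 dB below the -8.4 dBV threshold.
A 1:2.5 expander multiplies undershoot by 2.5: 8 × 2.5 = 20 dB below threshold.
Output = -8.4 − 20 = -28.4 dBV.

-28.4 dBV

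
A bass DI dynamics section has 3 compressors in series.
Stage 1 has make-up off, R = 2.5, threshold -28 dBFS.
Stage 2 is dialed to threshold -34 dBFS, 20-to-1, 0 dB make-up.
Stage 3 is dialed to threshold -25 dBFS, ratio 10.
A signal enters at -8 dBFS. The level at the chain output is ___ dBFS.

-33.3 dBFS

Stage 1: overshoot 20 dB → 20/2.5 = 8 dB → -20 dBFS.
Stage 2: overshoot 14 dB → 14/20 = 0.7 dB → -33.3 dBFS.
Stage 3: -33.3 dBFS is at or below the -25 dBFS threshold — no compression; output -33.3 dBFS.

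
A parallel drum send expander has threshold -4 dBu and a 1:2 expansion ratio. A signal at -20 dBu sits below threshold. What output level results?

-36 dBu

The input is 16 dB below the -4 dBu threshold.
A 1:2 expander multiplies undershoot by 2: 16 × 2 = 32 dB below threshold.
Output = -4 − 32 = -36 dBu.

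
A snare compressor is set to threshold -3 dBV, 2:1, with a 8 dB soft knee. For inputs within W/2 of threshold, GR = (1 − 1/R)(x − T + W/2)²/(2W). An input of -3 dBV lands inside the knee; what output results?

-3.5 dBV

x − T + W/2 = -3 − (-3) + 4 = 4.
GR = (1 − 1/2) × 4² / 16 = 0.5 × 16 / 16 = 0.5 dB.
Output = -3 − 0.5 = -3.5 dBV.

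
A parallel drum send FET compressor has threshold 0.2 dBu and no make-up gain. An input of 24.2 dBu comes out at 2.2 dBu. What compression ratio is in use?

12:1

Input overshoot = 24.2 − 0.2 = 24 dB; output overshoot = 2.2 − 0.2 = 2 dB.
Ratio = 24 / 2 = 12.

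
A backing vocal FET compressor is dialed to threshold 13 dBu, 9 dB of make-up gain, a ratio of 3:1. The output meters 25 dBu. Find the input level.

22 dBu

Remove make-up: 25 − 9 = 16 dBu.
That's 3 dB above the 13 dBu threshold.
Undo the ratio: input overshoot = 3 × 3 = 9 dB, giving input = 22 dBu.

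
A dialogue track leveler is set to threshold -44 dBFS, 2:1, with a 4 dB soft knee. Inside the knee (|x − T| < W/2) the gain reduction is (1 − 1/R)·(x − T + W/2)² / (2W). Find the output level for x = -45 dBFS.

x − T + W/2 = -45 − (-44) + 2 = 1.
GR = (1 − 1/2) × 1² / 8 = 0.5 × 1 / 8 = 0.0625 dB.
Output = -45 − 0.0625 = -45.0625 dBFS.

-45.0625 dBFS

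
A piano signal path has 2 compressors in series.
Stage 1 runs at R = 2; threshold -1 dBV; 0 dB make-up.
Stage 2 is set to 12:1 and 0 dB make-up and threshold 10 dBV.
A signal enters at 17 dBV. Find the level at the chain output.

Stage 1: 18 dB above -1 dBV, reduced 2:1 to 9 dB above → 8 dBV.
Stage 2: 8 dBV ≤ 10 dBV, so stage 2 doesn't engage; output 8 dBV.

8 dBV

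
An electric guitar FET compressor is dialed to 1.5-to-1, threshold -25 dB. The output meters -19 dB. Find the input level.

That's 6 dB above the -25 dB threshold.
Before 1.5:1 compression the overshoot was 6 × 1.5 = 9 dB, so input = -25 + 9 = -16 dB.

-16 dB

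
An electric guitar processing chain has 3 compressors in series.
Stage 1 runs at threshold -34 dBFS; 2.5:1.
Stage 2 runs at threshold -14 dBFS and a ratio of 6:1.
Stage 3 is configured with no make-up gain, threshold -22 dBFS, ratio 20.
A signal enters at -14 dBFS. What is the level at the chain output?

-26 dBFS

Stage 1: 20 dB above -34 dBFS, reduced 2.5:1 to 8 dB above → -26 dBFS.
Stage 2: -26 dBFS is at or below the -14 dBFS threshold — no compression; output -26 dBFS.
Stage 3: -26 dBFS is at or below the -22 dBFS threshold — no compression; output -26 dBFS.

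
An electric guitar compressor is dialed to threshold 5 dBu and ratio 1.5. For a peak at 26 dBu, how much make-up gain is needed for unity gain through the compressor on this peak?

Overshoot 21 dB → 21/1.5 = 14 dB after compression, so the compressed level is 5 + 14 = 19 dBu.
Make-up = target − compressed = 26 − 19 = 7 dB.

7 dB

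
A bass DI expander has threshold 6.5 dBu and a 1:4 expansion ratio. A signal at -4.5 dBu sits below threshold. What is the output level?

-37.5 dBu

Below threshold, a 1:4 expander applies gain = (4−1)×(T − x) of attenuation.
(4−1) × 11 = 33 dB, so output = -4.5 − 33 = -37.5 dBu.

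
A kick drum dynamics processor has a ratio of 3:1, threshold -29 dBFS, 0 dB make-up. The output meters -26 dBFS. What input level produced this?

Post-compression overshoot = -26 − (-29) = 3 dB.
Undo the ratio: input overshoot = 3 × 3 = 9 dB, giving input = -20 dBFS.

-20 dBFS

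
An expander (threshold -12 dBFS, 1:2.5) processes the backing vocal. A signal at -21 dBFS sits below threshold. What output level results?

Undershoot = (-12) − (-21) = 9 dB.
At 1:2.5, that expands to 22.5 dB under threshold.
Output = -12 − 22.5 = -34.5 dBFS.

-34.5 dBFS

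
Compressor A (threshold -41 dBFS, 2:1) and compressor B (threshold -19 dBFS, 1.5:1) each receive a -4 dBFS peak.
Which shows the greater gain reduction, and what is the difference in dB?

A: overshoot 37 dB → output overshoot 18.5 dB → GR 18.5 dB.
B: overshoot 15 dB → output overshoot 10 dB → GR 5 dB.
A applies 13.5 dB more gain reduction.

A, by 13.5 dB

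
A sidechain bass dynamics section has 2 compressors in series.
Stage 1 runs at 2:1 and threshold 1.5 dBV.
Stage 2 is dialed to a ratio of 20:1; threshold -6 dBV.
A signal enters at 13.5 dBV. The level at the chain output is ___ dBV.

-5.325 dBV

Stage 1: overshoot 12 dB → 12/2 = 6 dB → 7.5 dBV.
Stage 2: 7.5 dBV is 13.5 dB over -6 dBV; at 20:1 that becomes 0.675 dB over, giving -5.325 dBV.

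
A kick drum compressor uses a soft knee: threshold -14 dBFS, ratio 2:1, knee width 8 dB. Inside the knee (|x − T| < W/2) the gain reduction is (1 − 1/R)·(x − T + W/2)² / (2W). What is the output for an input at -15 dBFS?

-15.28125 dBFS

x − T + W/2 = -15 − (-14) + 4 = 3.
GR = (1 − 1/2) × 3² / 16 = 0.5 × 9 / 16 = 0.28125 dB.
Output = -15 − 0.28125 = -15.28125 dBFS.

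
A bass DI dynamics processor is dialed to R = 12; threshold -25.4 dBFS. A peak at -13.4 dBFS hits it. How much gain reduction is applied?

Overshoot = -13.4 − (-25.4) = 12 dB.
A 12:1 ratio leaves 1 dB of that excess.
So the signal is attenuated by 12 − 1 = 11 dB.

11 dB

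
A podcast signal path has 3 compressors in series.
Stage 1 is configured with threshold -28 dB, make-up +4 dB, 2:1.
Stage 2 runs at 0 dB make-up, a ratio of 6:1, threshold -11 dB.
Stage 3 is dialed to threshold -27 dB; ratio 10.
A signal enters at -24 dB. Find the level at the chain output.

Stage 1: 4 dB above -28 dB, reduced 2:1 to 2 dB above → -26 dB; +4 dB make-up → -22 dB.
Stage 2: -22 dB ≤ -11 dB, so stage 2 doesn't engage; output -22 dB.
Stage 3: -22 dB is 5 dB over -27 dB; at 10:1 that becomes 0.5 dB over, giving -26.5 dB.

-26.5 dB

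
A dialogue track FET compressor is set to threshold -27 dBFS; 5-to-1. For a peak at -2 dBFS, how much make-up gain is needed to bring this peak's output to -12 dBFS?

10 dB

The peak compresses to -27 + 25/5 = -22 dBFS.
To reach -12 dBFS requires -12 − (-22) = 10 dB of make-up.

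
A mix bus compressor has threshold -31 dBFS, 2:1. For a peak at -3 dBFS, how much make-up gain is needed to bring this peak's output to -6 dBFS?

11 dB

Overshoot 28 dB → 28/2 = 14 dB after compression, so the compressed level is -31 + 14 = -17 dBFS.
Make-up = target − compressed = -6 − (-17) = 11 dB.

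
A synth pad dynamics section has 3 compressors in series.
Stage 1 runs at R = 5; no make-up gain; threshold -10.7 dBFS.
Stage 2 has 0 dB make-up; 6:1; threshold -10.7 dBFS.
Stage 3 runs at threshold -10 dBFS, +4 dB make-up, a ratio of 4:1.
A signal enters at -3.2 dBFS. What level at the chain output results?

Stage 1: overshoot 7.5 dB → 7.5/5 = 1.5 dB → -9.2 dBFS.
Stage 2: 1.5 dB above -10.7 dBFS, reduced 6:1 to 0.25 dB above → -10.45 dBFS.
Stage 3: below threshold (-10.45 ≤ -10); passes unchanged; make-up brings it to -6.45 dBFS.

-6.45 dBFS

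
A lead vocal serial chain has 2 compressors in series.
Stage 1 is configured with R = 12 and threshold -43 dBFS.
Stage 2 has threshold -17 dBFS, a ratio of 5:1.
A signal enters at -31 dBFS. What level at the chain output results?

-42 dBFS

Stage 1: -31 dBFS is 12 dB over -43 dBFS; at 12:1 that becomes 1 dB over, giving -42 dBFS.
Stage 2: below threshold (-42 ≤ -17); passes unchanged; output -42 dBFS.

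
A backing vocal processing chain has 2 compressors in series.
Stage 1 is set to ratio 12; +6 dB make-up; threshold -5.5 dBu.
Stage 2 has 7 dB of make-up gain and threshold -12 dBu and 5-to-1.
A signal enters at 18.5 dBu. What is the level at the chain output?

Stage 1: 18.5 dBu is 24 dB over -5.5 dBu; at 12:1 that becomes 2 dB over, giving -3.5 dBu; +6 dB make-up → 2.5 dBu.
Stage 2: overshoot 14.5 dB → 14.5/5 = 2.9 dB → -9.1 dBu; +7 dB make-up → -2.1 dBu.

-2.1 dBu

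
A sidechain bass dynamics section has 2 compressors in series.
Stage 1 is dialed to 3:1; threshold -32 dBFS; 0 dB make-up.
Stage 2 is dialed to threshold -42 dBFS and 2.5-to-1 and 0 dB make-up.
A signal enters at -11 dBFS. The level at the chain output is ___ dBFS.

-35.2 dBFS

Stage 1: 21 dB above -32 dBFS, reduced 3:1 to 7 dB above → -25 dBFS.
Stage 2: overshoot 17 dB → 17/2.5 = 6.8 dB → -35.2 dBFS.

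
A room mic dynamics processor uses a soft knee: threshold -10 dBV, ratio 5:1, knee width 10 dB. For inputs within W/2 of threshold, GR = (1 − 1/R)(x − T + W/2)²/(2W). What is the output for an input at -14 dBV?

x − T + W/2 = -14 − (-10) + 5 = 1.
GR = (1 − 1/5) × 1² / 20 = 0.8 × 1 / 20 = 0.04 dB.
Output = -14 − 0.04 = -14.04 dBV.

-14.04 dBV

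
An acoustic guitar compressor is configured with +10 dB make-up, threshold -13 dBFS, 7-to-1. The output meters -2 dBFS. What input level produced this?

Before make-up, the level was -2 − 10 = -12 dBFS.
The compressed level sits -12 − (-13) = 1 dB over threshold.
Before 7:1 compression the overshoot was 1 × 7 = 7 dB, so input = -13 + 7 = -6 dBFS.

-6 dBFS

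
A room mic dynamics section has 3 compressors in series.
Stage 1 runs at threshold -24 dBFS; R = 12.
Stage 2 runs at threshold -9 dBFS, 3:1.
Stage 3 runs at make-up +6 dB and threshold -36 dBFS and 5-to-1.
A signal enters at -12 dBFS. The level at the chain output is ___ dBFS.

-27.4 dBFS

Stage 1: -12 dBFS is 12 dB over -24 dBFS; at 12:1 that becomes 1 dB over, giving -23 dBFS.
Stage 2: -23 dBFS is at or below the -9 dBFS threshold — no compression; output -23 dBFS.
Stage 3: overshoot 13 dB → 13/5 = 2.6 dB → -33.4 dBFS; +6 dB make-up → -27.4 dBFS.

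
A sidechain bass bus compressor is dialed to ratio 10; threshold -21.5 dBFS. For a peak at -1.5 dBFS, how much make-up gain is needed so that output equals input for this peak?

18 dB

The peak compresses to -21.5 + 20/10 = -19.5 dBFS.
To reach -1.5 dBFS requires -1.5 − (-19.5) = 18 dB of make-up.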